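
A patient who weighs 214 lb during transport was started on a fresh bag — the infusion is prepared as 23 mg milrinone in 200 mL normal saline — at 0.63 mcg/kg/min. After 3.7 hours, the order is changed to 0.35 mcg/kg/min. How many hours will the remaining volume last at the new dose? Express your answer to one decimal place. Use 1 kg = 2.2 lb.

4.6 hours

Initial rate:
Weight = 214 lb ÷ 2.2 lb/kg = 97.27273 kg
Dose = 0.63 mcg/kg/min × 97.27273 kg = 61.28182 mcg/min
61.28182 mcg/min × 60 min/hr = 3676.909 mcg/hr
Concentration = 23 mg ÷ 200 mL = 0.115 mg/mL = 115 mcg/mL
Rate = 3676.909 mcg/hr ÷ 115 mcg/mL = 31.97312 mL/hr
Volume infused so far = 31.97312 mL/hr × 3.7 hr = 118.3006 mL
Volume remaining = 200 − 118.3006 = 81.69945 mL
New rate:
Dose = 0.35 mcg/kg/min × 97.27273 kg = 34.04545 mcg/min
34.04545 mcg/min × 60 min/hr = 2042.727 mcg/hr
Rate = 2042.727 mcg/hr ÷ 115 mcg/mL = 17.76285 mL/hr
Time remaining = 81.69945 mL ÷ 17.76285 mL/hr = 4.599457 hr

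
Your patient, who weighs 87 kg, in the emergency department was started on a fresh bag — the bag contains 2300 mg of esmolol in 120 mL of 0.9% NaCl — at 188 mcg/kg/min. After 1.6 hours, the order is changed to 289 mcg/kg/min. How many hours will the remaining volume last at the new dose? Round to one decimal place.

Initial rate:
Dose = 188 mcg/kg/min × 87 kg = 16356 mcg/min
16356 mcg/min × 60 min/hr = 981360 mcg/hr
Concentration = 2300 mg ÷ 120 mL = 19.16667 mg/mL = 19166.67 mcg/mL
Rate = 981360 mcg/hr ÷ 19166.67 mcg/mL = 51.20139 mL/hr
Volume infused so far = 51.20139 mL/hr × 1.6 hr = 81.92223 mL
Volume remaining = 120 − 81.92223 = 38.07777 mL
New rate:
Dose = 289 mcg/kg/min × 87 kg = 25143 mcg/min
25143 mcg/min × 60 min/hr = 1508580 mcg/hr
Rate = 1508580 mcg/hr ÷ 19166.67 mcg/mL = 78.70852 mL/hr
Time remaining = 38.07777 mL ÷ 78.70852 mL/hr = 0.4837821 hr

0.5 hours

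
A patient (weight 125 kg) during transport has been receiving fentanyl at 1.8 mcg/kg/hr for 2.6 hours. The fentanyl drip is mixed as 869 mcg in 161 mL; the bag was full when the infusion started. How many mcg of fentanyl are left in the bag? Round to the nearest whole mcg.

Dose = 1.8 mcg/kg/hr × 125 kg = 225 mcg/hr
Concentration = 869 mcg ÷ 161 mL = 5.397516 mcg/mL
Rate = 225 mcg/hr ÷ 5.397516 mcg/mL = 41.68585 mL/hr
Volume infused = 41.68585 mL/hr × 2.6 hr = 108.3832 mL
Volume remaining = 161 − 108.3832 = 52.6168 mL
Drug remaining = 52.6168 mL × 5.397516 mcg/mL = 284 mcg

284 mcg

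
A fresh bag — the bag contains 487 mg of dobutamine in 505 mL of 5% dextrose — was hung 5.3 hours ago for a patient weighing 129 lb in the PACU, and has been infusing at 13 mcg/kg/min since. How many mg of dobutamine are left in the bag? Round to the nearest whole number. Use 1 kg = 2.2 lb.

245 mg

Weight = 129 lb ÷ 2.2 lb/kg = 58.63636 kg
Dose = 13 mcg/kg/min × 58.63636 kg = 762.2727 mcg/min
762.2727 mcg/min × 60 min/hr = 45736.36 mcg/hr
Concentration = 487 mg ÷ 505 mL = 0.9643564 mg/mL = 964.3564 mcg/mL
Rate = 45736.36 mcg/hr ÷ 964.3564 mcg/mL = 47.42682 mL/hr
Volume infused = 47.42682 mL/hr × 5.3 hr = 251.3622 mL
Volume remaining = 505 − 251.3622 = 253.6378 mL
Drug remaining = 253.6378 mL × 964.3564 mcg/mL = 244597.3 mcg = 244.5973 mg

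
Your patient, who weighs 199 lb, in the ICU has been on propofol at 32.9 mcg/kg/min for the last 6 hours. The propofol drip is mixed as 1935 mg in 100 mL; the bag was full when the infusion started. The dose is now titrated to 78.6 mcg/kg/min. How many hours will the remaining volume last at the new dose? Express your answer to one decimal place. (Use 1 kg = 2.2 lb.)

Initial rate:
Weight = 199 lb ÷ 2.2 lb/kg = 90.45455 kg
Dose = 32.9 mcg/kg/min × 90.45455 kg = 2975.955 mcg/min
2975.955 mcg/min × 60 min/hr = 178557.3 mcg/hr
Concentration = 1935 mg ÷ 100 mL = 19.35 mg/mL = 19350 mcg/mL
Rate = 178557.3 mcg/hr ÷ 19350 mcg/mL = 9.227766 mL/hr
Volume infused so far = 9.227766 mL/hr × 6 hr = 55.3666 mL
Volume remaining = 100 − 55.3666 = 44.6334 mL
New rate:
Dose = 78.6 mcg/kg/min × 90.45455 kg = 7109.727 mcg/min
7109.727 mcg/min × 60 min/hr = 426583.6 mcg/hr
Rate = 426583.6 mcg/hr ÷ 19350 mcg/mL = 22.04567 mL/hr
Time remaining = 44.6334 mL ÷ 22.04567 mL/hr = 2.024589 hr

2.0 hours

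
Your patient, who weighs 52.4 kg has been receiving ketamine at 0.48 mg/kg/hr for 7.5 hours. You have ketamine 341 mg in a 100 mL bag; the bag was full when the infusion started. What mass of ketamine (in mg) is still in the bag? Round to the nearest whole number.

Dose = 0.48 mg/kg/hr × 52.4 kg = 25.152 mg/hr
Concentration = 341 mg ÷ 100 mL = 3.41 mg/mL
Rate = 25.152 mg/hr ÷ 3.41 mg/mL = 7.375953 mL/hr
Volume infused = 7.375953 mL/hr × 7.5 hr = 55.31965 mL
Volume remaining = 100 − 55.31965 = 44.68035 mL
Drug remaining = 44.68035 mL × 3.41 mg/mL = 152.36 mg

152 mg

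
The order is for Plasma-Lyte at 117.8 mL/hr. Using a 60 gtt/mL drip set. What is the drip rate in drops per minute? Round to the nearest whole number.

117.8 mL/hr ÷ 60 min/hr = 1.963333 mL/min
1.963333 mL/min × 60 gtt/mL = 117.8 gtt/min

118 gtt/min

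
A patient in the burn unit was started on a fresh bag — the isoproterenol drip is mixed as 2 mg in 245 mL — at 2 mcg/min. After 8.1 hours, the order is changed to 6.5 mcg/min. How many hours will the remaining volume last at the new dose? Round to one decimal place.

2.6 hours

Initial rate:
2 mcg/min × 60 min/hr = 120 mcg/hr
Concentration = 2 mg ÷ 245 mL = 0.008163265 mg/mL = 8.163265 mcg/mL
Rate = 120 mcg/hr ÷ 8.163265 mcg/mL = 14.7 mL/hr
Volume infused so far = 14.7 mL/hr × 8.1 hr = 119.07 mL
Volume remaining = 245 − 119.07 = 125.93 mL
New rate:
6.5 mcg/min × 60 min/hr = 390 mcg/hr
Rate = 390 mcg/hr ÷ 8.163265 mcg/mL = 47.775 mL/hr
Time remaining = 125.93 mL ÷ 47.775 mL/hr = 2.635897 hr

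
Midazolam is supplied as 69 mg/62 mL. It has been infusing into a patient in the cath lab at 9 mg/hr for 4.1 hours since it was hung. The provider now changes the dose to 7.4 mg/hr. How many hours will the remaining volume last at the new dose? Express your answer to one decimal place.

4.3 hours

Initial rate:
Concentration = 69 mg ÷ 62 mL = 1.112903 mg/mL
Rate = 9 mg/hr ÷ 1.112903 mg/mL = 8.086957 mL/hr
Volume infused so far = 8.086957 mL/hr × 4.1 hr = 33.15652 mL
Volume remaining = 62 − 33.15652 = 28.84348 mL
New rate:
Rate = 7.4 mg/hr ÷ 1.112903 mg/mL = 6.649275 mL/hr
Time remaining = 28.84348 mL ÷ 6.649275 mL/hr = 4.337838 hr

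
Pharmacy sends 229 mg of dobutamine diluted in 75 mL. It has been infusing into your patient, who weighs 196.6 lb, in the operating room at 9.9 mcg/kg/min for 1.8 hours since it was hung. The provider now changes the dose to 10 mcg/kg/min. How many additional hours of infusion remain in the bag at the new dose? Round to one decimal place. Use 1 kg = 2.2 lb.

Initial rate:
Weight = 196.6 lb ÷ 2.2 lb/kg = 89.36364 kg
Dose = 9.9 mcg/kg/min × 89.36364 kg = 884.7 mcg/min
884.7 mcg/min × 60 min/hr = 53082 mcg/hr
Concentration = 229 mg ÷ 75 mL = 3.053333 mg/mL = 3053.333 mcg/mL
Rate = 53082 mcg/hr ÷ 3053.333 mcg/mL = 17.38493 mL/hr
Volume infused so far = 17.38493 mL/hr × 1.8 hr = 31.29288 mL
Volume remaining = 75 − 31.29288 = 43.70712 mL
New rate:
Dose = 10 mcg/kg/min × 89.36364 kg = 893.6364 mcg/min
893.6364 mcg/min × 60 min/hr = 53618.18 mcg/hr
Rate = 53618.18 mcg/hr ÷ 3053.333 mcg/mL = 17.56054 mL/hr
Time remaining = 43.70712 mL ÷ 17.56054 mL/hr = 2.488939 hr

2.5 hours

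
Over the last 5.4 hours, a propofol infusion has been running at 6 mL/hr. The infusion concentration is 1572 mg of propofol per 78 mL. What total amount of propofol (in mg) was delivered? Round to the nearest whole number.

Concentration = 1572 mg ÷ 78 mL = 20.15385 mg/mL
Drug rate = 6 mL/hr × 20.15385 mg/mL = 120.9231 mg/hr
Total = 120.9231 mg/hr × 5.4 hr = 652.9846 mg

653 mg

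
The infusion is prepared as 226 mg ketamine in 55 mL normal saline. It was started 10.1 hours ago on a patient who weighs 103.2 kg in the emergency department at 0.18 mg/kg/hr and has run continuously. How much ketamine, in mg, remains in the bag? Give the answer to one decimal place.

Dose = 0.18 mg/kg/hr × 103.2 kg = 18.576 mg/hr
Concentration = 226 mg ÷ 55 mL = 4.109091 mg/mL
Rate = 18.576 mg/hr ÷ 4.109091 mg/mL = 4.520708 mL/hr
Volume infused = 4.520708 mL/hr × 10.1 hr = 45.65915 mL
Volume remaining = 55 − 45.65915 = 9.34085 mL
Drug remaining = 9.34085 mL × 4.109091 mg/mL = 38.3824 mg

38.4 mg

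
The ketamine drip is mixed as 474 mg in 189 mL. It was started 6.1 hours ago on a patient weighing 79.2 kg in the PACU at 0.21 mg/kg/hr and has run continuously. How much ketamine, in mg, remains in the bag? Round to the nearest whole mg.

373 mg

Dose = 0.21 mg/kg/hr × 79.2 kg = 16.632 mg/hr
Concentration = 474 mg ÷ 189 mL = 2.507937 mg/mL
Rate = 16.632 mg/hr ÷ 2.507937 mg/mL = 6.631747 mL/hr
Volume infused = 6.631747 mL/hr × 6.1 hr = 40.45366 mL
Volume remaining = 189 − 40.45366 = 148.5463 mL
Drug remaining = 148.5463 mL × 2.507937 mg/mL = 372.5448 mg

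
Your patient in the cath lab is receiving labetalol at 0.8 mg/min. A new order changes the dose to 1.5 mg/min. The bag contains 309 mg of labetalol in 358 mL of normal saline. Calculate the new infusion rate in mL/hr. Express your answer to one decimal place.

104.3 mL/hr

1.5 mg/min × 60 min/hr = 90 mg/hr
Concentration = 309 mg ÷ 358 mL = 0.8631285 mg/mL
Rate = 90 mg/hr ÷ 0.8631285 mg/mL = 104.2718 mL/hr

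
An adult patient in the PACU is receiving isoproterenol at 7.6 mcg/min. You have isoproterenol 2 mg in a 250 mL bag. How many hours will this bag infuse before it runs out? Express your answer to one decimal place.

4.4 hours

7.6 mcg/min × 60 min/hr = 456 mcg/hr
Concentration = 2 mg ÷ 250 mL = 0.008 mg/mL = 8 mcg/mL
Rate = 456 mcg/hr ÷ 8 mcg/mL = 57 mL/hr
Duration = 250 mL ÷ 57 mL/hr = 4.385965 hr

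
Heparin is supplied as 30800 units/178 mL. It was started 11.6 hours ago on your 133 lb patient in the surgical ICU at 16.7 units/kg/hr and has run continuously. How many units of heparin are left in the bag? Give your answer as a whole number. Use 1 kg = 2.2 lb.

19089 units

Weight = 133 lb ÷ 2.2 lb/kg = 60.45455 kg
Dose = 16.7 units/kg/hr × 60.45455 kg = 1009.591 units/hr
Concentration = 30800 units ÷ 178 mL = 173.0337 units/mL
Rate = 1009.591 units/hr ÷ 173.0337 units/mL = 5.834649 mL/hr
Volume infused = 5.834649 mL/hr × 11.6 hr = 67.68193 mL
Volume remaining = 178 − 67.68193 = 110.3181 mL
Drug remaining = 110.3181 mL × 173.0337 units/mL = 19088.75 units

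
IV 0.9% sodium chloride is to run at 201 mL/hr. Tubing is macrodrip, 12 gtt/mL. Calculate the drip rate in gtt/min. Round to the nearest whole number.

40 gtt/min

201 mL/hr ÷ 60 min/hr = 3.35 mL/min
3.35 mL/min × 12 gtt/mL = 40.2 gtt/min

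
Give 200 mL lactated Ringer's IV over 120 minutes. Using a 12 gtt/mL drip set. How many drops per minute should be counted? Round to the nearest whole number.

20 gtt/min

200 mL ÷ (120 min) = 1.666667 mL/min
1.666667 mL/min × 12 gtt/mL = 20 gtt/min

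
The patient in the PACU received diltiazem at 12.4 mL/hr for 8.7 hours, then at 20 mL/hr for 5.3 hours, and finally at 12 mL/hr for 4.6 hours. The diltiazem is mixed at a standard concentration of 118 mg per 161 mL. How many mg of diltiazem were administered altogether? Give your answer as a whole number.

197 mg

Concentration = 118 mg ÷ 161 mL = 0.7329193 mg/mL
Stage 1: 12.4 mL/hr × 8.7 hr = 107.88 mL → 107.88 mL × 0.7329193 mg/mL = 79.06733 mg
Stage 2: 20 mL/hr × 5.3 hr = 106 mL → 106 mL × 0.7329193 mg/mL = 77.68944 mg
Stage 3: 12 mL/hr × 4.6 hr = 55.2 mL → 55.2 mL × 0.7329193 mg/mL = 40.45714 mg
Total = 79.06733 + 77.68944 + 40.45714 = 197.2139 mg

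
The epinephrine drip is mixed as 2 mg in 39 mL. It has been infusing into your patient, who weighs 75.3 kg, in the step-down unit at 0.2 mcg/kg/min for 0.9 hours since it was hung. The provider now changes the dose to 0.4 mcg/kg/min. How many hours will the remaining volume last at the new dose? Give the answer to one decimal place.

0.7 hours

Initial rate:
Dose = 0.2 mcg/kg/min × 75.3 kg = 15.06 mcg/min
15.06 mcg/min × 60 min/hr = 903.6 mcg/hr
Concentration = 2 mg ÷ 39 mL = 0.05128205 mg/mL = 51.28205 mcg/mL
Rate = 903.6 mcg/hr ÷ 51.28205 mcg/mL = 17.6202 mL/hr
Volume infused so far = 17.6202 mL/hr × 0.9 hr = 15.85818 mL
Volume remaining = 39 − 15.85818 = 23.14182 mL
New rate:
Dose = 0.4 mcg/kg/min × 75.3 kg = 30.12 mcg/min
30.12 mcg/min × 60 min/hr = 1807.2 mcg/hr
Rate = 1807.2 mcg/hr ÷ 51.28205 mcg/mL = 35.2404 mL/hr
Time remaining = 23.14182 mL ÷ 35.2404 mL/hr = 0.6566844 hr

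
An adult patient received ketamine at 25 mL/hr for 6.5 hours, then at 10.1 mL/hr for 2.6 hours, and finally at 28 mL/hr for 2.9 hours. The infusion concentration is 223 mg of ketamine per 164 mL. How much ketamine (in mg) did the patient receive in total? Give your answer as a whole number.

Concentration = 223 mg ÷ 164 mL = 1.359756 mg/mL
Stage 1: 25 mL/hr × 6.5 hr = 162.5 mL → 162.5 mL × 1.359756 mg/mL = 220.9604 mg
Stage 2: 10.1 mL/hr × 2.6 hr = 26.26 mL → 26.26 mL × 1.359756 mg/mL = 35.7072 mg
Stage 3: 28 mL/hr × 2.9 hr = 81.2 mL → 81.2 mL × 1.359756 mg/mL = 110.4122 mg
Total = 220.9604 + 35.7072 + 110.4122 = 367.0798 mg

367 mg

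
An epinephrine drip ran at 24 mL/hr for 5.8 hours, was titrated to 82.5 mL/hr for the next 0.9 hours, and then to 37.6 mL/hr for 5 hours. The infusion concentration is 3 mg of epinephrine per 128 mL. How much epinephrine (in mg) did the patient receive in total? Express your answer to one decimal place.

Concentration = 3 mg ÷ 128 mL = 0.0234375 mg/mL
Stage 1: 24 mL/hr × 5.8 hr = 139.2 mL → 139.2 mL × 0.0234375 mg/mL = 3.2625 mg
Stage 2: 82.5 mL/hr × 0.9 hr = 74.25 mL → 74.25 mL × 0.0234375 mg/mL = 1.740234 mg
Stage 3: 37.6 mL/hr × 5 hr = 188 mL → 188 mL × 0.0234375 mg/mL = 4.40625 mg
Total = 3.2625 + 1.740234 + 4.40625 = 9.408984 mg

9.4 mg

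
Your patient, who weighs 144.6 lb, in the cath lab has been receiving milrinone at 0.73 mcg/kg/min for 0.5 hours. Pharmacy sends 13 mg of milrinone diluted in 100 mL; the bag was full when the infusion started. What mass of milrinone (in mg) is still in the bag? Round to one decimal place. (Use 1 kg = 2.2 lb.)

Weight = 144.6 lb ÷ 2.2 lb/kg = 65.72727 kg
Dose = 0.73 mcg/kg/min × 65.72727 kg = 47.98091 mcg/min
47.98091 mcg/min × 60 min/hr = 2878.855 mcg/hr
Concentration = 13 mg ÷ 100 mL = 0.13 mg/mL = 130 mcg/mL
Rate = 2878.855 mcg/hr ÷ 130 mcg/mL = 22.14503 mL/hr
Volume infused = 22.14503 mL/hr × 0.5 hr = 11.07252 mL
Volume remaining = 100 − 11.07252 = 88.92748 mL
Drug remaining = 88.92748 mL × 130 mcg/mL = 11560.57 mcg = 11.56057 mg

11.6 mg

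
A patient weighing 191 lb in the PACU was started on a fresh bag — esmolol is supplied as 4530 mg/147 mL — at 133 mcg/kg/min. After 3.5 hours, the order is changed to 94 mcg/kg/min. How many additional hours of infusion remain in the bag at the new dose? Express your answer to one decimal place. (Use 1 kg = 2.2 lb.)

Initial rate:
Weight = 191 lb ÷ 2.2 lb/kg = 86.81818 kg
Dose = 133 mcg/kg/min × 86.81818 kg = 11546.82 mcg/min
11546.82 mcg/min × 60 min/hr = 692809.1 mcg/hr
Concentration = 4530 mg ÷ 147 mL = 30.81633 mg/mL = 30816.33 mcg/mL
Rate = 692809.1 mcg/hr ÷ 30816.33 mcg/mL = 22.48188 mL/hr
Volume infused so far = 22.48188 mL/hr × 3.5 hr = 78.6866 mL
Volume remaining = 147 − 78.6866 = 68.3134 mL
New rate:
Dose = 94 mcg/kg/min × 86.81818 kg = 8160.909 mcg/min
8160.909 mcg/min × 60 min/hr = 489654.5 mcg/hr
Rate = 489654.5 mcg/hr ÷ 30816.33 mcg/mL = 15.88945 mL/hr
Time remaining = 68.3134 mL ÷ 15.88945 mL/hr = 4.299293 hr

4.3 hours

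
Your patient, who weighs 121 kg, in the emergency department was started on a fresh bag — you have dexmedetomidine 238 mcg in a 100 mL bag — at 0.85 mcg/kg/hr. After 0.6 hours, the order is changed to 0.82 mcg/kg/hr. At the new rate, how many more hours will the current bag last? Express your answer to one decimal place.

Initial rate:
Dose = 0.85 mcg/kg/hr × 121 kg = 102.85 mcg/hr
Concentration = 238 mcg ÷ 100 mL = 2.38 mcg/mL
Rate = 102.85 mcg/hr ÷ 2.38 mcg/mL = 43.21429 mL/hr
Volume infused so far = 43.21429 mL/hr × 0.6 hr = 25.92857 mL
Volume remaining = 100 − 25.92857 = 74.07143 mL
New rate:
Dose = 0.82 mcg/kg/hr × 121 kg = 99.22 mcg/hr
Rate = 99.22 mcg/hr ÷ 2.38 mcg/mL = 41.68908 mL/hr
Time remaining = 74.07143 mL ÷ 41.68908 mL/hr = 1.776759 hr

1.8 hours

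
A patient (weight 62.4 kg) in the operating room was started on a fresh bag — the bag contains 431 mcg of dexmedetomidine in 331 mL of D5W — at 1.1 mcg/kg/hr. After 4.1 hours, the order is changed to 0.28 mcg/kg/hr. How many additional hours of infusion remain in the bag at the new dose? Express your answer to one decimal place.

Initial rate:
Dose = 1.1 mcg/kg/hr × 62.4 kg = 68.64 mcg/hr
Concentration = 431 mcg ÷ 331 mL = 1.302115 mcg/mL
Rate = 68.64 mcg/hr ÷ 1.302115 mcg/mL = 52.71425 mL/hr
Volume infused so far = 52.71425 mL/hr × 4.1 hr = 216.1284 mL
Volume remaining = 331 − 216.1284 = 114.8716 mL
New rate:
Dose = 0.28 mcg/kg/hr × 62.4 kg = 17.472 mcg/hr
Rate = 17.472 mcg/hr ÷ 1.302115 mcg/mL = 13.41817 mL/hr
Time remaining = 114.8716 mL ÷ 13.41817 mL/hr = 8.560897 hr

8.6 hours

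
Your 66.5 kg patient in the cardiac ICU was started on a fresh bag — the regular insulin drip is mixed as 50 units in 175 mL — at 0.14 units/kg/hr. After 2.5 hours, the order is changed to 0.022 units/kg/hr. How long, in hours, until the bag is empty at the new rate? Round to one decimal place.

18.3 hours

Initial rate:
Dose = 0.14 units/kg/hr × 66.5 kg = 9.31 units/hr
Concentration = 50 units ÷ 175 mL = 0.2857143 units/mL
Rate = 9.31 units/hr ÷ 0.2857143 units/mL = 32.585 mL/hr
Volume infused so far = 32.585 mL/hr × 2.5 hr = 81.4625 mL
Volume remaining = 175 − 81.4625 = 93.5375 mL
New rate:
Dose = 0.022 units/kg/hr × 66.5 kg = 1.463 units/hr
Rate = 1.463 units/hr ÷ 0.2857143 units/mL = 5.1205 mL/hr
Time remaining = 93.5375 mL ÷ 5.1205 mL/hr = 18.26726 hr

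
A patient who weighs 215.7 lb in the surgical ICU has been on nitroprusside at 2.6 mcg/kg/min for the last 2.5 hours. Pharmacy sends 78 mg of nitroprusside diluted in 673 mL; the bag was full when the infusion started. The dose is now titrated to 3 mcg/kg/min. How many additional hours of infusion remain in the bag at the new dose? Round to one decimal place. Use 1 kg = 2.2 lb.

Initial rate:
Weight = 215.7 lb ÷ 2.2 lb/kg = 98.04545 kg
Dose = 2.6 mcg/kg/min × 98.04545 kg = 254.9182 mcg/min
254.9182 mcg/min × 60 min/hr = 15295.09 mcg/hr
Concentration = 78 mg ÷ 673 mL = 0.115899 mg/mL = 115.899 mcg/mL
Rate = 15295.09 mcg/hr ÷ 115.899 mcg/mL = 131.9692 mL/hr
Volume infused so far = 131.9692 mL/hr × 2.5 hr = 329.923 mL
Volume remaining = 673 − 329.923 = 343.077 mL
New rate:
Dose = 3 mcg/kg/min × 98.04545 kg = 294.1364 mcg/min
294.1364 mcg/min × 60 min/hr = 17648.18 mcg/hr
Rate = 17648.18 mcg/hr ÷ 115.899 mcg/mL = 152.2721 mL/hr
Time remaining = 343.077 mL ÷ 152.2721 mL/hr = 2.253052 hr

2.3 hours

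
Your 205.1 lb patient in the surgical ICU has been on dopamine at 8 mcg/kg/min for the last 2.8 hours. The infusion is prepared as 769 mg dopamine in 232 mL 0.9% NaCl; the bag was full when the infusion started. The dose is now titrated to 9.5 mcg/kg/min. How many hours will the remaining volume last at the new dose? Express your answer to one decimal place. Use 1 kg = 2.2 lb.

Initial rate:
Weight = 205.1 lb ÷ 2.2 lb/kg = 93.22727 kg
Dose = 8 mcg/kg/min × 93.22727 kg = 745.8182 mcg/min
745.8182 mcg/min × 60 min/hr = 44749.09 mcg/hr
Concentration = 769 mg ÷ 232 mL = 3.314655 mg/mL = 3314.655 mcg/mL
Rate = 44749.09 mcg/hr ÷ 3314.655 mcg/mL = 13.50038 mL/hr
Volume infused so far = 13.50038 mL/hr × 2.8 hr = 37.80105 mL
Volume remaining = 232 − 37.80105 = 194.1989 mL
New rate:
Dose = 9.5 mcg/kg/min × 93.22727 kg = 885.6591 mcg/min
885.6591 mcg/min × 60 min/hr = 53139.55 mcg/hr
Rate = 53139.55 mcg/hr ÷ 3314.655 mcg/mL = 16.0317 mL/hr
Time remaining = 194.1989 mL ÷ 16.0317 mL/hr = 12.11344 hr

12.1 hours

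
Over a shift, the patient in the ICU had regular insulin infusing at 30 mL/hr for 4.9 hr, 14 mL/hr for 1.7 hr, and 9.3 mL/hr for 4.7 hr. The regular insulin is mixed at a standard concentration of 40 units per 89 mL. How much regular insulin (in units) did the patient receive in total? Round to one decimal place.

96.4 units

Concentration = 40 units ÷ 89 mL = 0.4494382 units/mL
Stage 1: 30 mL/hr × 4.9 hr = 147 mL → 147 mL × 0.4494382 units/mL = 66.06742 units
Stage 2: 14 mL/hr × 1.7 hr = 23.8 mL → 23.8 mL × 0.4494382 units/mL = 10.69663 units
Stage 3: 9.3 mL/hr × 4.7 hr = 43.71 mL → 43.71 mL × 0.4494382 units/mL = 19.64494 units
Total = 66.06742 + 10.69663 + 19.64494 = 96.40899 units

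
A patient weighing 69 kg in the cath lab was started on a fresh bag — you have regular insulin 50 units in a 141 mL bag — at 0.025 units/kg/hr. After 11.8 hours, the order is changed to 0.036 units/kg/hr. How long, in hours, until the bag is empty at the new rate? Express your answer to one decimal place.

11.9 hours

Initial rate:
Dose = 0.025 units/kg/hr × 69 kg = 1.725 units/hr
Concentration = 50 units ÷ 141 mL = 0.3546099 units/mL
Rate = 1.725 units/hr ÷ 0.3546099 units/mL = 4.8645 mL/hr
Volume infused so far = 4.8645 mL/hr × 11.8 hr = 57.4011 mL
Volume remaining = 141 − 57.4011 = 83.5989 mL
New rate:
Dose = 0.036 units/kg/hr × 69 kg = 2.484 units/hr
Rate = 2.484 units/hr ÷ 0.3546099 units/mL = 7.00488 mL/hr
Time remaining = 83.5989 mL ÷ 7.00488 mL/hr = 11.93438 hr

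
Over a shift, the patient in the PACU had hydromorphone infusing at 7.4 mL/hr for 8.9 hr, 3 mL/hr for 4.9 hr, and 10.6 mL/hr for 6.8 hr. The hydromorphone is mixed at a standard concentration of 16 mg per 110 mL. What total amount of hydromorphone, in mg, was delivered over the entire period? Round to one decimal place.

Concentration = 16 mg ÷ 110 mL = 0.1454545 mg/mL
Stage 1: 7.4 mL/hr × 8.9 hr = 65.86 mL → 65.86 mL × 0.1454545 mg/mL = 9.579636 mg
Stage 2: 3 mL/hr × 4.9 hr = 14.7 mL → 14.7 mL × 0.1454545 mg/mL = 2.138182 mg
Stage 3: 10.6 mL/hr × 6.8 hr = 72.08 mL → 72.08 mL × 0.1454545 mg/mL = 10.48436 mg
Total = 9.579636 + 2.138182 + 10.48436 = 22.20218 mg

22.2 mg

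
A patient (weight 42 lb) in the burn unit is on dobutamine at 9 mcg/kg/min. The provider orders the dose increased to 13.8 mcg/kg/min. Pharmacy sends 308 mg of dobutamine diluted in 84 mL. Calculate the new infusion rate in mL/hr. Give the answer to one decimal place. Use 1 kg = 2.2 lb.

Weight = 42 lb ÷ 2.2 lb/kg = 19.09091 kg
Dose = 13.8 mcg/kg/min × 19.09091 kg = 263.4545 mcg/min
263.4545 mcg/min × 60 min/hr = 15807.27 mcg/hr
Concentration = 308 mg ÷ 84 mL = 3.666667 mg/mL = 3666.667 mcg/mL
Rate = 15807.27 mcg/hr ÷ 3666.667 mcg/mL = 4.311074 mL/hr

4.3 mL/hr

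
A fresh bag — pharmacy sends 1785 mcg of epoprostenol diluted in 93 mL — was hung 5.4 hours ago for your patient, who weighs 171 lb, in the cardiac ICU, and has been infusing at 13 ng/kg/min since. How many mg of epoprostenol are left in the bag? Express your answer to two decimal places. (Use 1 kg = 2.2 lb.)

1.46 mg

Weight = 171 lb ÷ 2.2 lb/kg = 77.72727 kg
Dose = 13 ng/kg/min × 77.72727 kg = 1010.455 ng/min
1010.455 ng/min × 60 min/hr = 60627.27 ng/hr
Concentration = 1785 mcg ÷ 93 mL = 19.19355 mcg/mL = 19193.55 ng/mL
Rate = 60627.27 ng/hr ÷ 19193.55 ng/mL = 3.158732 mL/hr
Volume infused = 3.158732 mL/hr × 5.4 hr = 17.05715 mL
Volume remaining = 93 − 17.05715 = 75.94285 mL
Drug remaining = 75.94285 mL × 19193.55 ng/mL = 1457613 ng = 1.457613 mg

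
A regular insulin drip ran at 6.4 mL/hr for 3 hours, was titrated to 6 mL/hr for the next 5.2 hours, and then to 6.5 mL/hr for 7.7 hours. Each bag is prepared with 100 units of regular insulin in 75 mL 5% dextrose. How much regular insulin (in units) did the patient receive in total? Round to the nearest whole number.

134 units

Concentration = 100 units ÷ 75 mL = 1.333333 units/mL
Stage 1: 6.4 mL/hr × 3 hr = 19.2 mL → 19.2 mL × 1.333333 units/mL = 25.6 units
Stage 2: 6 mL/hr × 5.2 hr = 31.2 mL → 31.2 mL × 1.333333 units/mL = 41.6 units
Stage 3: 6.5 mL/hr × 7.7 hr = 50.05 mL → 50.05 mL × 1.333333 units/mL = 66.73333 units
Total = 25.6 + 41.6 + 66.73333 = 133.9333 units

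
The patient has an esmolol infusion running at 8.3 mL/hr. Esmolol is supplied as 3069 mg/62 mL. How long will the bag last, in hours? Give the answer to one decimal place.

Duration = 62 mL ÷ 8.3 mL/hr = 7.46988 hr

7.5 hours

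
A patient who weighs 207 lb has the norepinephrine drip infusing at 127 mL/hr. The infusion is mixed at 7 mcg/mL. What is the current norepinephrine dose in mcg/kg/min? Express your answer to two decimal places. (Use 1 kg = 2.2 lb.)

0.16 mcg/kg/min

Weight = 207 lb ÷ 2.2 lb/kg = 94.09091 kg
Drug rate = 127 mL/hr × 7 mcg/mL = 889 mcg/hr
889 mcg/hr ÷ 60 min/hr = 14.81667 mcg/min
14.81667 mcg/min ÷ 94.09091 kg = 0.1574718 mcg/kg/min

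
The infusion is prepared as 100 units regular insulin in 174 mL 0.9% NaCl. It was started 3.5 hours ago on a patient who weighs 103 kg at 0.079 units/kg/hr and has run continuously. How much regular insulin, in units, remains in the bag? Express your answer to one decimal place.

71.5 units

Dose = 0.079 units/kg/hr × 103 kg = 8.137 units/hr
Concentration = 100 units ÷ 174 mL = 0.5747126 units/mL
Rate = 8.137 units/hr ÷ 0.5747126 units/mL = 14.15838 mL/hr
Volume infused = 14.15838 mL/hr × 3.5 hr = 49.55433 mL
Volume remaining = 174 − 49.55433 = 124.4457 mL
Drug remaining = 124.4457 mL × 0.5747126 units/mL = 71.5205 units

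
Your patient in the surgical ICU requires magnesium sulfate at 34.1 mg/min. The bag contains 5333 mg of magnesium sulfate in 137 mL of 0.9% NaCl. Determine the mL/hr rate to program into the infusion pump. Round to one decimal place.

34.1 mg/min × 60 min/hr = 2046 mg/hr
Concentration = 5333 mg ÷ 137 mL = 38.92701 mg/mL
Rate = 2046 mg/hr ÷ 38.92701 mg/mL = 52.55991 mL/hr

52.6 mL/hr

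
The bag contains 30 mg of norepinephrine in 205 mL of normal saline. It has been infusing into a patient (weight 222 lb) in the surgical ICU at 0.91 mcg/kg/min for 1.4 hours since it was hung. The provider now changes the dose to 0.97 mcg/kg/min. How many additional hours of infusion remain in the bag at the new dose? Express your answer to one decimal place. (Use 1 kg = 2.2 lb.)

Initial rate:
Weight = 222 lb ÷ 2.2 lb/kg = 100.9091 kg
Dose = 0.91 mcg/kg/min × 100.9091 kg = 91.82727 mcg/min
91.82727 mcg/min × 60 min/hr = 5509.636 mcg/hr
Concentration = 30 mg ÷ 205 mL = 0.1463415 mg/mL = 146.3415 mcg/mL
Rate = 5509.636 mcg/hr ÷ 146.3415 mcg/mL = 37.64918 mL/hr
Volume infused so far = 37.64918 mL/hr × 1.4 hr = 52.70885 mL
Volume remaining = 205 − 52.70885 = 152.2911 mL
New rate:
Dose = 0.97 mcg/kg/min × 100.9091 kg = 97.88182 mcg/min
97.88182 mcg/min × 60 min/hr = 5872.909 mcg/hr
Rate = 5872.909 mcg/hr ÷ 146.3415 mcg/mL = 40.13155 mL/hr
Time remaining = 152.2911 mL ÷ 40.13155 mL/hr = 3.794799 hr

3.8 hours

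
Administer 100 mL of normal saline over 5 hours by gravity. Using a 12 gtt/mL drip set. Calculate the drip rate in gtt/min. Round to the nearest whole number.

4 gtt/min

100 mL ÷ (5 hr × 60 = 300 min) = 0.3333333 mL/min
0.3333333 mL/min × 12 gtt/mL = 4 gtt/min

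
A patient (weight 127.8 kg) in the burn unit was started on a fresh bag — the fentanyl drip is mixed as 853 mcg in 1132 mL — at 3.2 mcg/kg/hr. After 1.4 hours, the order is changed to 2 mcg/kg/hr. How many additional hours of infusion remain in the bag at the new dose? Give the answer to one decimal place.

Initial rate:
Dose = 3.2 mcg/kg/hr × 127.8 kg = 408.96 mcg/hr
Concentration = 853 mcg ÷ 1132 mL = 0.7535336 mcg/mL
Rate = 408.96 mcg/hr ÷ 0.7535336 mcg/mL = 542.723 mL/hr
Volume infused so far = 542.723 mL/hr × 1.4 hr = 759.8122 mL
Volume remaining = 1132 − 759.8122 = 372.1878 mL
New rate:
Dose = 2 mcg/kg/hr × 127.8 kg = 255.6 mcg/hr
Rate = 255.6 mcg/hr ÷ 0.7535336 mcg/mL = 339.2019 mL/hr
Time remaining = 372.1878 mL ÷ 339.2019 mL/hr = 1.097246 hr

1.1 hours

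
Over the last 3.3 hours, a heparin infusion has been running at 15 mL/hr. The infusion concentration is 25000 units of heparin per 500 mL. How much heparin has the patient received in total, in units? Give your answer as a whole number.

2475 units

Concentration = 25000 units ÷ 500 mL = 50 units/mL
Drug rate = 15 mL/hr × 50 units/mL = 750 units/hr
Total = 750 units/hr × 3.3 hr = 2475 units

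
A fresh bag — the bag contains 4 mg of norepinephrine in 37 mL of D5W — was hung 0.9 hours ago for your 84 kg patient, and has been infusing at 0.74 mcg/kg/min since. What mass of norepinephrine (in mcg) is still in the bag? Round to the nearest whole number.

Dose = 0.74 mcg/kg/min × 84 kg = 62.16 mcg/min
62.16 mcg/min × 60 min/hr = 3729.6 mcg/hr
Concentration = 4 mg ÷ 37 mL = 0.1081081 mg/mL = 108.1081 mcg/mL
Rate = 3729.6 mcg/hr ÷ 108.1081 mcg/mL = 34.4988 mL/hr
Volume infused = 34.4988 mL/hr × 0.9 hr = 31.04892 mL
Volume remaining = 37 − 31.04892 = 5.95108 mL
Drug remaining = 5.95108 mL × 108.1081 mcg/mL = 643.36 mcg

643 mcg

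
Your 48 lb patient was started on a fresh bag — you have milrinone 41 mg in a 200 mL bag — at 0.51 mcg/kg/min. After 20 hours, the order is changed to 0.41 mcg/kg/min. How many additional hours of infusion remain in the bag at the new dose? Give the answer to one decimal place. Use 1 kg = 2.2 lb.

Initial rate:
Weight = 48 lb ÷ 2.2 lb/kg = 21.81818 kg
Dose = 0.51 mcg/kg/min × 21.81818 kg = 11.12727 mcg/min
11.12727 mcg/min × 60 min/hr = 667.6364 mcg/hr
Concentration = 41 mg ÷ 200 mL = 0.205 mg/mL = 205 mcg/mL
Rate = 667.6364 mcg/hr ÷ 205 mcg/mL = 3.256763 mL/hr
Volume infused so far = 3.256763 mL/hr × 20 hr = 65.13525 mL
Volume remaining = 200 − 65.13525 = 134.8647 mL
New rate:
Dose = 0.41 mcg/kg/min × 21.81818 kg = 8.945455 mcg/min
8.945455 mcg/min × 60 min/hr = 536.7273 mcg/hr
Rate = 536.7273 mcg/hr ÷ 205 mcg/mL = 2.618182 mL/hr
Time remaining = 134.8647 mL ÷ 2.618182 mL/hr = 51.51084 hr

51.5 hours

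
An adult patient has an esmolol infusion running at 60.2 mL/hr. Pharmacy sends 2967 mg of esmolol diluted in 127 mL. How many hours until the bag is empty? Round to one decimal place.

Duration = 127 mL ÷ 60.2 mL/hr = 2.109635 hr

2.1 hours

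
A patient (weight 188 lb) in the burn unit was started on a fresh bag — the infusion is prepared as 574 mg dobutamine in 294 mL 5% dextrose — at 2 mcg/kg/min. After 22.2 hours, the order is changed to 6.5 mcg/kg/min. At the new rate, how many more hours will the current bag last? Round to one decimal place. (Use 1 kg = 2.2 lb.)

Initial rate:
Weight = 188 lb ÷ 2.2 lb/kg = 85.45455 kg
Dose = 2 mcg/kg/min × 85.45455 kg = 170.9091 mcg/min
170.9091 mcg/min × 60 min/hr = 10254.55 mcg/hr
Concentration = 574 mg ÷ 294 mL = 1.952381 mg/mL = 1952.381 mcg/mL
Rate = 10254.55 mcg/hr ÷ 1952.381 mcg/mL = 5.252328 mL/hr
Volume infused so far = 5.252328 mL/hr × 22.2 hr = 116.6017 mL
Volume remaining = 294 − 116.6017 = 177.3983 mL
New rate:
Dose = 6.5 mcg/kg/min × 85.45455 kg = 555.4545 mcg/min
555.4545 mcg/min × 60 min/hr = 33327.27 mcg/hr
Rate = 33327.27 mcg/hr ÷ 1952.381 mcg/mL = 17.07007 mL/hr
Time remaining = 177.3983 mL ÷ 17.07007 mL/hr = 10.39236 hr

10.4 hours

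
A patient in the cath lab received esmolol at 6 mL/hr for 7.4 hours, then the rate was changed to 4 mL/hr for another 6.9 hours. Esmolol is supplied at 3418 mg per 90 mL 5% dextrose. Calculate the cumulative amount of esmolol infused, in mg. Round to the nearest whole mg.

2734 mg

Concentration = 3418 mg ÷ 90 mL = 37.97778 mg/mL
Stage 1: 6 mL/hr × 7.4 hr = 44.4 mL → 44.4 mL × 37.97778 mg/mL = 1686.213 mg
Stage 2: 4 mL/hr × 6.9 hr = 27.6 mL → 27.6 mL × 37.97778 mg/mL = 1048.187 mg
Total = 1686.213 + 1048.187 = 2734.4 mg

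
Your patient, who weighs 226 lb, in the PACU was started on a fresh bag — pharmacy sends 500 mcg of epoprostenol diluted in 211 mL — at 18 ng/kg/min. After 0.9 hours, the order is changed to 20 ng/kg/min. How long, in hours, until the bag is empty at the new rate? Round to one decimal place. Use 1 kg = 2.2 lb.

Initial rate:
Weight = 226 lb ÷ 2.2 lb/kg = 102.7273 kg
Dose = 18 ng/kg/min × 102.7273 kg = 1849.091 ng/min
1849.091 ng/min × 60 min/hr = 110945.5 ng/hr
Concentration = 500 mcg ÷ 211 mL = 2.369668 mcg/mL = 2369.668 ng/mL
Rate = 110945.5 ng/hr ÷ 2369.668 ng/mL = 46.81898 mL/hr
Volume infused so far = 46.81898 mL/hr × 0.9 hr = 42.13708 mL
Volume remaining = 211 − 42.13708 = 168.8629 mL
New rate:
Dose = 20 ng/kg/min × 102.7273 kg = 2054.545 ng/min
2054.545 ng/min × 60 min/hr = 123272.7 ng/hr
Rate = 123272.7 ng/hr ÷ 2369.668 ng/mL = 52.02109 mL/hr
Time remaining = 168.8629 mL ÷ 52.02109 mL/hr = 3.246047 hr

3.2 hours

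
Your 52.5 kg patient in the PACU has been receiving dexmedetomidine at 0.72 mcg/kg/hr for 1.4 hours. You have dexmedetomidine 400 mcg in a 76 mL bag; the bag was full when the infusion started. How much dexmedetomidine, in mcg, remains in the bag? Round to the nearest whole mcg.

347 mcg

Dose = 0.72 mcg/kg/hr × 52.5 kg = 37.8 mcg/hr
Concentration = 400 mcg ÷ 76 mL = 5.263158 mcg/mL
Rate = 37.8 mcg/hr ÷ 5.263158 mcg/mL = 7.182 mL/hr
Volume infused = 7.182 mL/hr × 1.4 hr = 10.0548 mL
Volume remaining = 76 − 10.0548 = 65.9452 mL
Drug remaining = 65.9452 mL × 5.263158 mcg/mL = 347.08 mcg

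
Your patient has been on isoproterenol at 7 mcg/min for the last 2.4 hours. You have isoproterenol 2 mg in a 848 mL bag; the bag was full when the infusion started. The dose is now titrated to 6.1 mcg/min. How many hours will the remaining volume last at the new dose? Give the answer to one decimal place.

Initial rate:
7 mcg/min × 60 min/hr = 420 mcg/hr
Concentration = 2 mg ÷ 848 mL = 0.002358491 mg/mL = 2.358491 mcg/mL
Rate = 420 mcg/hr ÷ 2.358491 mcg/mL = 178.08 mL/hr
Volume infused so far = 178.08 mL/hr × 2.4 hr = 427.392 mL
Volume remaining = 848 − 427.392 = 420.608 mL
New rate:
6.1 mcg/min × 60 min/hr = 366 mcg/hr
Rate = 366 mcg/hr ÷ 2.358491 mcg/mL = 155.184 mL/hr
Time remaining = 420.608 mL ÷ 155.184 mL/hr = 2.710383 hr

2.7 hours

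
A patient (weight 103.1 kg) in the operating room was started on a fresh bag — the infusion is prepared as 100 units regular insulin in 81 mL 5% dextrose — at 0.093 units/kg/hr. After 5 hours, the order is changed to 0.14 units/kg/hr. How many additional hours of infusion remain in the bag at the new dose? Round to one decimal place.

Initial rate:
Dose = 0.093 units/kg/hr × 103.1 kg = 9.5883 units/hr
Concentration = 100 units ÷ 81 mL = 1.234568 units/mL
Rate = 9.5883 units/hr ÷ 1.234568 units/mL = 7.766523 mL/hr
Volume infused so far = 7.766523 mL/hr × 5 hr = 38.83262 mL
Volume remaining = 81 − 38.83262 = 42.16738 mL
New rate:
Dose = 0.14 units/kg/hr × 103.1 kg = 14.434 units/hr
Rate = 14.434 units/hr ÷ 1.234568 units/mL = 11.69154 mL/hr
Time remaining = 42.16738 mL ÷ 11.69154 mL/hr = 3.606658 hr

3.6 hours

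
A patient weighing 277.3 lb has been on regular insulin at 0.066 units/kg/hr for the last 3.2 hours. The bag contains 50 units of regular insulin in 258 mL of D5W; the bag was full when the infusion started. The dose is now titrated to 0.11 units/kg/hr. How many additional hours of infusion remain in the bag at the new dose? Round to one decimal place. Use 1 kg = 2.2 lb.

Initial rate:
Weight = 277.3 lb ÷ 2.2 lb/kg = 126.0455 kg
Dose = 0.066 units/kg/hr × 126.0455 kg = 8.319 units/hr
Concentration = 50 units ÷ 258 mL = 0.1937984 units/mL
Rate = 8.319 units/hr ÷ 0.1937984 units/mL = 42.92604 mL/hr
Volume infused so far = 42.92604 mL/hr × 3.2 hr = 137.3633 mL
Volume remaining = 258 − 137.3633 = 120.6367 mL
New rate:
Dose = 0.11 units/kg/hr × 126.0455 kg = 13.865 units/hr
Rate = 13.865 units/hr ÷ 0.1937984 units/mL = 71.5434 mL/hr
Time remaining = 120.6367 mL ÷ 71.5434 mL/hr = 1.686203 hr

1.7 hours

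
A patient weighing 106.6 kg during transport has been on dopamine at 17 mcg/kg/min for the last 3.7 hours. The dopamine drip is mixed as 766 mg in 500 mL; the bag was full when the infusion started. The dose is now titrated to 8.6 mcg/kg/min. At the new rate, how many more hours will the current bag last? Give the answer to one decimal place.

Initial rate:
Dose = 17 mcg/kg/min × 106.6 kg = 1812.2 mcg/min
1812.2 mcg/min × 60 min/hr = 108732 mcg/hr
Concentration = 766 mg ÷ 500 mL = 1.532 mg/mL = 1532 mcg/mL
Rate = 108732 mcg/hr ÷ 1532 mcg/mL = 70.97389 mL/hr
Volume infused so far = 70.97389 mL/hr × 3.7 hr = 262.6034 mL
Volume remaining = 500 − 262.6034 = 237.3966 mL
New rate:
Dose = 8.6 mcg/kg/min × 106.6 kg = 916.76 mcg/min
916.76 mcg/min × 60 min/hr = 55005.6 mcg/hr
Rate = 55005.6 mcg/hr ÷ 1532 mcg/mL = 35.90444 mL/hr
Time remaining = 237.3966 mL ÷ 35.90444 mL/hr = 6.611901 hr

6.6 hours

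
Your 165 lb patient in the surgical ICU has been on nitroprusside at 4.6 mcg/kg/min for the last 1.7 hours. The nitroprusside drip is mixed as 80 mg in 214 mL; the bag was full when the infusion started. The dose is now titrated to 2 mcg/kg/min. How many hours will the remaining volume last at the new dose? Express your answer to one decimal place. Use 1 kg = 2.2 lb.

Initial rate:
Weight = 165 lb ÷ 2.2 lb/kg = 75 kg
Dose = 4.6 mcg/kg/min × 75 kg = 345 mcg/min
345 mcg/min × 60 min/hr = 20700 mcg/hr
Concentration = 80 mg ÷ 214 mL = 0.3738318 mg/mL = 373.8318 mcg/mL
Rate = 20700 mcg/hr ÷ 373.8318 mcg/mL = 55.3725 mL/hr
Volume infused so far = 55.3725 mL/hr × 1.7 hr = 94.13325 mL
Volume remaining = 214 − 94.13325 = 119.8668 mL
New rate:
Dose = 2 mcg/kg/min × 75 kg = 150 mcg/min
150 mcg/min × 60 min/hr = 9000 mcg/hr
Rate = 9000 mcg/hr ÷ 373.8318 mcg/mL = 24.075 mL/hr
Time remaining = 119.8668 mL ÷ 24.075 mL/hr = 4.978889 hr

5.0 hours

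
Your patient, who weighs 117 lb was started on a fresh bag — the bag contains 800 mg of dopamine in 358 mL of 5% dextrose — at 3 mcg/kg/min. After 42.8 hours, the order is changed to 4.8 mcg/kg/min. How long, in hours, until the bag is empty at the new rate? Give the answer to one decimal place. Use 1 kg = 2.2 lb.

25.5 hours

Initial rate:
Weight = 117 lb ÷ 2.2 lb/kg = 53.18182 kg
Dose = 3 mcg/kg/min × 53.18182 kg = 159.5455 mcg/min
159.5455 mcg/min × 60 min/hr = 9572.727 mcg/hr
Concentration = 800 mg ÷ 358 mL = 2.234637 mg/mL = 2234.637 mcg/mL
Rate = 9572.727 mcg/hr ÷ 2234.637 mcg/mL = 4.283795 mL/hr
Volume infused so far = 4.283795 mL/hr × 42.8 hr = 183.3464 mL
Volume remaining = 358 − 183.3464 = 174.6536 mL
New rate:
Dose = 4.8 mcg/kg/min × 53.18182 kg = 255.2727 mcg/min
255.2727 mcg/min × 60 min/hr = 15316.36 mcg/hr
Rate = 15316.36 mcg/hr ÷ 2234.637 mcg/mL = 6.854073 mL/hr
Time remaining = 174.6536 mL ÷ 6.854073 mL/hr = 25.48172 hr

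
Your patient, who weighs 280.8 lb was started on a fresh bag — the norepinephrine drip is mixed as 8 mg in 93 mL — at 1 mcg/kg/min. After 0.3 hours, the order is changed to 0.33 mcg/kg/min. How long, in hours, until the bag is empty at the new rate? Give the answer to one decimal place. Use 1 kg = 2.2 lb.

Initial rate:
Weight = 280.8 lb ÷ 2.2 lb/kg = 127.6364 kg
Dose = 1 mcg/kg/min × 127.6364 kg = 127.6364 mcg/min
127.6364 mcg/min × 60 min/hr = 7658.182 mcg/hr
Concentration = 8 mg ÷ 93 mL = 0.08602151 mg/mL = 86.02151 mcg/mL
Rate = 7658.182 mcg/hr ÷ 86.02151 mcg/mL = 89.02636 mL/hr
Volume infused so far = 89.02636 mL/hr × 0.3 hr = 26.70791 mL
Volume remaining = 93 − 26.70791 = 66.29209 mL
New rate:
Dose = 0.33 mcg/kg/min × 127.6364 kg = 42.12 mcg/min
42.12 mcg/min × 60 min/hr = 2527.2 mcg/hr
Rate = 2527.2 mcg/hr ÷ 86.02151 mcg/mL = 29.3787 mL/hr
Time remaining = 66.29209 mL ÷ 29.3787 mL/hr = 2.256468 hr

2.3 hours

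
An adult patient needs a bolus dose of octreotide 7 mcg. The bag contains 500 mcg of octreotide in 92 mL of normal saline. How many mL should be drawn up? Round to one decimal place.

1.3 mL

Concentration = 500 mcg ÷ 92 mL = 5.434783 mcg/mL
Volume = 7 mcg ÷ 5.434783 mcg/mL = 1.288 mL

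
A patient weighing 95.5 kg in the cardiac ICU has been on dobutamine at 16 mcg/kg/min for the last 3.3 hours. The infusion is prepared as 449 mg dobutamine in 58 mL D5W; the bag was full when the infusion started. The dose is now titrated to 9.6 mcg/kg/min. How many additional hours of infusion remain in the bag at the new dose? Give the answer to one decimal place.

Initial rate:
Dose = 16 mcg/kg/min × 95.5 kg = 1528 mcg/min
1528 mcg/min × 60 min/hr = 91680 mcg/hr
Concentration = 449 mg ÷ 58 mL = 7.741379 mg/mL = 7741.379 mcg/mL
Rate = 91680 mcg/hr ÷ 7741.379 mcg/mL = 11.84285 mL/hr
Volume infused so far = 11.84285 mL/hr × 3.3 hr = 39.08141 mL
Volume remaining = 58 − 39.08141 = 18.91859 mL
New rate:
Dose = 9.6 mcg/kg/min × 95.5 kg = 916.8 mcg/min
916.8 mcg/min × 60 min/hr = 55008 mcg/hr
Rate = 55008 mcg/hr ÷ 7741.379 mcg/mL = 7.10571 mL/hr
Time remaining = 18.91859 mL ÷ 7.10571 mL/hr = 2.662449 hr

2.7 hours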